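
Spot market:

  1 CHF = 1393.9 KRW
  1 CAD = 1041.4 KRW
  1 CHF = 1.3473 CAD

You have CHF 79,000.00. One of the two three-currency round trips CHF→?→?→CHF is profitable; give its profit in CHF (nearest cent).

Profitable loop is CHF → CAD → KRW → CHF:
CHF 79,000.00 × 1.3473 = CAD 106,436.70
CAD 106,436.70 × 1041.4 = KRW 110,843,179
KRW 110,843,179 ÷ 1393.9 = CHF 79,520.18
Profit = CHF 79,520.18 − CHF 79,000.00

Profit: CHF 520.18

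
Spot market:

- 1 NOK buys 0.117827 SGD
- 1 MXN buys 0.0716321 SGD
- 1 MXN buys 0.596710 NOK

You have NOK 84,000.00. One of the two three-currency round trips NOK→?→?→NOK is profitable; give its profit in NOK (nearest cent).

Profitable loop is NOK → MXN → SGD → NOK:
NOK 84,000.00 ÷ 0.596710 = MXN 140,771.90
MXN 140,771.90 × 0.0716321 = SGD 10,083.79
SGD 10,083.79 ÷ 0.117827 = NOK 85,581.29
Profit = NOK 85,581.29 − NOK 84,000.00

Profit: NOK 1,581.29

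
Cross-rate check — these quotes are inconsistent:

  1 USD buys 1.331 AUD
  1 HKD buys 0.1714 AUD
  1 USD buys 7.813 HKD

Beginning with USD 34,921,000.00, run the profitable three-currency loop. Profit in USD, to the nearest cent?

Profit: USD 213,781.59

Profitable loop is USD → HKD → AUD → USD:
USD 34,921,000.00 × 7.813 = HKD 272,837,773.00
HKD 272,837,773.00 × 0.1714 = AUD 46,764,394.29
AUD 46,764,394.29 ÷ 1.331 = USD 35,134,781.59
Profit = USD 35,134,781.59 − USD 34,921,000.00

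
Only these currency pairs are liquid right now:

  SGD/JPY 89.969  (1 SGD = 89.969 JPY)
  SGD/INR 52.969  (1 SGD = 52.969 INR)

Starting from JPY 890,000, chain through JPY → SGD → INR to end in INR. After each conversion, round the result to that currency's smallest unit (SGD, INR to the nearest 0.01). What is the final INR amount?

INR 523,985.24

JPY 890,000 ÷ 89.969 = SGD 9,892.30
SGD 9,892.30 × 52.969 = INR 523,985.24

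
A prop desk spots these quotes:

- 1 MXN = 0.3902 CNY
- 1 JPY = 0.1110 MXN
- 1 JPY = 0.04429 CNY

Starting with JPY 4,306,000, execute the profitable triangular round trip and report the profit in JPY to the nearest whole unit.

Profit: JPY 97,211

Profitable loop is JPY → CNY → MXN → JPY:
JPY 4,306,000 × 0.04429 = CNY 190,712.74
CNY 190,712.74 ÷ 0.3902 = MXN 488,756.38
MXN 488,756.38 ÷ 0.1110 = JPY 4,403,211
Profit = JPY 4,403,211 − JPY 4,306,000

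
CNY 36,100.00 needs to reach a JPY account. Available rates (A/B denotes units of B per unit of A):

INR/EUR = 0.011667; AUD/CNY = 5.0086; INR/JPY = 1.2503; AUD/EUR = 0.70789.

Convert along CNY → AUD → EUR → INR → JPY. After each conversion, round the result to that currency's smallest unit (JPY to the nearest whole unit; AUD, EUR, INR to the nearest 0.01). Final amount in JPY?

CNY 36,100.00 ÷ 5.0086 = AUD 7,207.60
AUD 7,207.60 × 0.70789 = EUR 5,102.19
EUR 5,102.19 ÷ 0.011667 = INR 437,318.08
INR 437,318.08 × 1.2503 = JPY 546,779

JPY 546,779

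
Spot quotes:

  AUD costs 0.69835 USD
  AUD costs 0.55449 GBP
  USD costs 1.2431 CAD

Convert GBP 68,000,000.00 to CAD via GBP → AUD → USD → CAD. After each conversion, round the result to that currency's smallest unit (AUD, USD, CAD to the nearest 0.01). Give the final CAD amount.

GBP 68,000,000.00 ÷ 0.55449 = AUD 122,635,214.34
AUD 122,635,214.34 × 0.69835 = USD 85,642,301.93
USD 85,642,301.93 × 1.2431 = CAD 106,461,945.53

CAD 106,461,945.53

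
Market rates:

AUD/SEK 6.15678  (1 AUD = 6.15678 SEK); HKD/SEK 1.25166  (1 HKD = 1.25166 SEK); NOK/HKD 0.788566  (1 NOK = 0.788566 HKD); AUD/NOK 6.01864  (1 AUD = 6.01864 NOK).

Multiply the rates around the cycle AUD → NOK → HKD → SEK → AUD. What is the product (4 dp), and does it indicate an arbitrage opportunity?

0.9649 (arbitrage exists)

Around AUD → NOK → HKD → SEK → AUD: 1 × 6.01864 × 0.788566 × 1.25166 ÷ 6.15678 = 0.964871
Product < 1; profitable direction is AUD → SEK → HKD → NOK → AUD.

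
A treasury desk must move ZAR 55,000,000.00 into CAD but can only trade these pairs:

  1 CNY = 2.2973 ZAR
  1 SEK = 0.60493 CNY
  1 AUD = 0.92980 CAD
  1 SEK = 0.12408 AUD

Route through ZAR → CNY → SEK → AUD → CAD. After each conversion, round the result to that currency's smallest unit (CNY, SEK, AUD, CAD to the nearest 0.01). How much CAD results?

CAD 4,565,950.31

ZAR 55,000,000.00 ÷ 2.2973 = CNY 23,941,148.30
CNY 23,941,148.30 ÷ 0.60493 = SEK 39,576,725.08
SEK 39,576,725.08 × 0.12408 = AUD 4,910,680.05
AUD 4,910,680.05 × 0.92980 = CAD 4,565,950.31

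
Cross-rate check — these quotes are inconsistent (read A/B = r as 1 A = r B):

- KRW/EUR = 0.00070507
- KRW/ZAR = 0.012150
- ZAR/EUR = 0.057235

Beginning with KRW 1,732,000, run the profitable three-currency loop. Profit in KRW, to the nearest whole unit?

Profit: KRW 24,071

Profitable loop is KRW → EUR → ZAR → KRW:
KRW 1,732,000 × 0.00070507 = EUR 1,221.18
EUR 1,221.18 ÷ 0.057235 = ZAR 21,336.27
ZAR 21,336.27 ÷ 0.012150 = KRW 1,756,071
Profit = KRW 1,756,071 − KRW 1,732,000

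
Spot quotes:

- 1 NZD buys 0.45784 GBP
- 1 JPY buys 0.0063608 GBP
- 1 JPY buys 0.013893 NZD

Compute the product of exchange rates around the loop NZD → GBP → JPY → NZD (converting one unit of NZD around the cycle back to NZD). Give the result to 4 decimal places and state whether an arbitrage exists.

Around NZD → GBP → JPY → NZD: 1 × 0.45784 ÷ 0.0063608 × 0.013893 = 0.999995
Product ≈ 1 (deviation 0.000%, within rounding noise).

1.0000 (no arbitrage)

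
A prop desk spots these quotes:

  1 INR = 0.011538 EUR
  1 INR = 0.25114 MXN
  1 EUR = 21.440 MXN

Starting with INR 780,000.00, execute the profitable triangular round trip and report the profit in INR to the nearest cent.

Profitable loop is INR → MXN → EUR → INR:
INR 780,000.00 × 0.25114 = MXN 195,889.20
MXN 195,889.20 ÷ 21.440 = EUR 9,136.62
EUR 9,136.62 ÷ 0.011538 = INR 791,872.35
Profit = INR 791,872.35 − INR 780,000.00

Profit: INR 11,872.35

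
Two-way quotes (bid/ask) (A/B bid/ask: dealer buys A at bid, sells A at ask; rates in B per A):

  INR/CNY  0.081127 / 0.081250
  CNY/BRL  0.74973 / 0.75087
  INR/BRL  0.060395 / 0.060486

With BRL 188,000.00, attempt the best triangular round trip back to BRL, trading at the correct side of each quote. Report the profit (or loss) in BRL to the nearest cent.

Net profit: BRL 1,048.52

Best loop BRL → INR → CNY → BRL:
BRL 188,000.00 ÷ 0.060486 (buy INR at ask) = INR 3,108,157.26
INR 3,108,157.26 × 0.081127 (sell INR at bid) = CNY 252,155.47
CNY 252,155.47 × 0.74973 (sell CNY at bid) = BRL 189,048.52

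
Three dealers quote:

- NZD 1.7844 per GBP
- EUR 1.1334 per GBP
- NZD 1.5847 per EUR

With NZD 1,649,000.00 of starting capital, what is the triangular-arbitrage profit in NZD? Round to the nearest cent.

Profitable loop is NZD → GBP → EUR → NZD:
NZD 1,649,000.00 ÷ 1.7844 = GBP 924,120.15
GBP 924,120.15 × 1.1334 = EUR 1,047,397.78
EUR 1,047,397.78 × 1.5847 = NZD 1,659,811.26
Profit = NZD 1,659,811.26 − NZD 1,649,000.00

Profit: NZD 10,811.26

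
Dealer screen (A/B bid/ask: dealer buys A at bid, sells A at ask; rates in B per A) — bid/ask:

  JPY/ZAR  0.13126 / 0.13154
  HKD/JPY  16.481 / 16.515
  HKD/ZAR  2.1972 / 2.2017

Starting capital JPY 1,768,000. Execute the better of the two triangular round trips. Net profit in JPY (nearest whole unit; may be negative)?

Net profit: JPY 20,197

Best loop JPY → HKD → ZAR → JPY:
JPY 1,768,000 ÷ 16.515 (buy HKD at ask) = HKD 107,054.19
HKD 107,054.19 × 2.1972 (sell HKD at bid) = ZAR 235,219.47
ZAR 235,219.47 ÷ 0.13154 (buy JPY at ask) = JPY 1,788,197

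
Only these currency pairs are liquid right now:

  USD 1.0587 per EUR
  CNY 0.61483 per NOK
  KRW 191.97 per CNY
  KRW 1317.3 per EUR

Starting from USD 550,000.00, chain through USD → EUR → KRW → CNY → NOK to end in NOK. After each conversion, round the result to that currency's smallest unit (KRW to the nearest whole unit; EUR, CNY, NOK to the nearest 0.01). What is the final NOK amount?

USD 550,000.00 ÷ 1.0587 = EUR 519,505.05
EUR 519,505.05 × 1317.3 = KRW 684,344,002
KRW 684,344,002 ÷ 191.97 = CNY 3,564,848.68
CNY 3,564,848.68 ÷ 0.61483 = NOK 5,798,104.65

NOK 5,798,104.65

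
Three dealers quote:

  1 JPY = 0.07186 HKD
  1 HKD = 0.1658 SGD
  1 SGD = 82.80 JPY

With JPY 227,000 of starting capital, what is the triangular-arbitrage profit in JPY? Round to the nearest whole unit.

Profitable loop is JPY → SGD → HKD → JPY:
JPY 227,000 ÷ 82.80 = SGD 2,741.55
SGD 2,741.55 ÷ 0.1658 = HKD 16,535.26
HKD 16,535.26 ÷ 0.07186 = JPY 230,104
Profit = JPY 230,104 − JPY 227,000

Profit: JPY 3,104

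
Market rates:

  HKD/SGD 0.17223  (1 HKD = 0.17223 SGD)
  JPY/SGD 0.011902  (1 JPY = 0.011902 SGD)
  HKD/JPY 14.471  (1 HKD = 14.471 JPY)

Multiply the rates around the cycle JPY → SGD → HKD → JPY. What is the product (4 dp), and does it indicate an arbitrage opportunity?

Around JPY → SGD → HKD → JPY: 1 × 0.011902 ÷ 0.17223 × 14.471 = 1.000022
Product ≈ 1 (deviation 0.002%, within rounding noise).

1.0000 (no arbitrage)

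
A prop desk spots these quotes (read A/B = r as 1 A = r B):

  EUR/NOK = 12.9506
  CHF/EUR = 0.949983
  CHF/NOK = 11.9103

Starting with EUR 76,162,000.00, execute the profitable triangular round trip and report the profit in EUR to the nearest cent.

Profitable loop is EUR → NOK → CHF → EUR:
EUR 76,162,000.00 × 12.9506 = NOK 986,343,597.20
NOK 986,343,597.20 ÷ 11.9103 = CHF 82,814,336.94
CHF 82,814,336.94 × 0.949983 = EUR 78,672,212.24
Profit = EUR 78,672,212.24 − EUR 76,162,000.00

Profit: EUR 2,510,212.24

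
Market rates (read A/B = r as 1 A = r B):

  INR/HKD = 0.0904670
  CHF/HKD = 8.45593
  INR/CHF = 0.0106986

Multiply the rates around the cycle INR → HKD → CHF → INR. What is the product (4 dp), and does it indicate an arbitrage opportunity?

1.0000 (no arbitrage)

Around INR → HKD → CHF → INR: 1 × 0.0904670 ÷ 8.45593 ÷ 0.0106986 = 1.000004
Product ≈ 1 (deviation 0.000%, within rounding noise).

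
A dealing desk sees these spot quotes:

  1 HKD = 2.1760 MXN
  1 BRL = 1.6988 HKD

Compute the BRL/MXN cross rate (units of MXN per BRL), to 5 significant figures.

BRL/MXN = 3.6966

1 BRL × 1.6988 = 1.6988 HKD
1.6988 HKD × 2.1760 = 3.69659 MXN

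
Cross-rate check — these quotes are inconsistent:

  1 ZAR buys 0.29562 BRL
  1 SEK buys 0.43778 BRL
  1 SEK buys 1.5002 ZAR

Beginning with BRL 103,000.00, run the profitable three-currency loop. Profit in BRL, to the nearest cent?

Profit: BRL 1,343.23

Profitable loop is BRL → SEK → ZAR → BRL:
BRL 103,000.00 ÷ 0.43778 = SEK 235,277.99
SEK 235,277.99 × 1.5002 = ZAR 352,964.05
ZAR 352,964.05 × 0.29562 = BRL 104,343.23
Profit = BRL 104,343.23 − BRL 103,000.00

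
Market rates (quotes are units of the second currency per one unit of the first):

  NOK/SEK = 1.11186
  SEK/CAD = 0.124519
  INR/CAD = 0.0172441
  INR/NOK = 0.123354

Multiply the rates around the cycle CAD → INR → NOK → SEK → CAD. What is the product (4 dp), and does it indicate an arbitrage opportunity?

Around CAD → INR → NOK → SEK → CAD: 1 ÷ 0.0172441 × 0.123354 × 1.11186 × 0.124519 = 0.990372
Product < 1; profitable direction is CAD → SEK → NOK → INR → CAD.

0.9904 (arbitrage exists)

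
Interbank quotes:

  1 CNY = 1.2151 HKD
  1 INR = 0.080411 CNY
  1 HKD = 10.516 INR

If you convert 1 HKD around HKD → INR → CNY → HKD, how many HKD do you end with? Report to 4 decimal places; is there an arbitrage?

1.0275 (arbitrage exists)

Around HKD → INR → CNY → HKD: 1 × 10.516 × 0.080411 × 1.2151 = 1.027491
Product > 1; profitable direction is HKD → INR → CNY → HKD.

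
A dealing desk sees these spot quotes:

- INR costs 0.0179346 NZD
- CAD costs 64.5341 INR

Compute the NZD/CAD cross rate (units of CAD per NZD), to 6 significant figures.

NZD/CAD = 0.864011

1 NZD ÷ 0.0179346 = 55.7581 INR
55.7581 INR ÷ 64.5341 = 0.864011 CAD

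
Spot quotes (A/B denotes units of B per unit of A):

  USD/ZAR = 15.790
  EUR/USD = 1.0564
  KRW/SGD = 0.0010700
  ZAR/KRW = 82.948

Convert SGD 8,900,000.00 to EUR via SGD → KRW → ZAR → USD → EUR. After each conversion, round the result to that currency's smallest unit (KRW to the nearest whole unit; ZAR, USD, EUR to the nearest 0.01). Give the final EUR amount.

EUR 6,011,596.01

SGD 8,900,000.00 ÷ 0.0010700 = KRW 8,317,757,009
KRW 8,317,757,009 ÷ 82.948 = ZAR 100,276,763.86
ZAR 100,276,763.86 ÷ 15.790 = USD 6,350,650.02
USD 6,350,650.02 ÷ 1.0564 = EUR 6,011,596.01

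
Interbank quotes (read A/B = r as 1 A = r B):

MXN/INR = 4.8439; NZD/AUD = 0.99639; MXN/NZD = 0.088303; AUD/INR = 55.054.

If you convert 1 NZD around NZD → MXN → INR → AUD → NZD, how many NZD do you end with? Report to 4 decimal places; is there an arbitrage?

Around NZD → MXN → INR → AUD → NZD: 1 ÷ 0.088303 × 4.8439 ÷ 55.054 ÷ 0.99639 = 1.000003
Product ≈ 1 (deviation 0.000%, within rounding noise).

1.0000 (no arbitrage)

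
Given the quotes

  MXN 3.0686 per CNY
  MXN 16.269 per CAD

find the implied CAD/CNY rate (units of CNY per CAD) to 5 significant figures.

CAD/CNY = 5.3018

1 CAD × 16.269 = 16.269 MXN
16.269 MXN ÷ 3.0686 = 5.30177 CNY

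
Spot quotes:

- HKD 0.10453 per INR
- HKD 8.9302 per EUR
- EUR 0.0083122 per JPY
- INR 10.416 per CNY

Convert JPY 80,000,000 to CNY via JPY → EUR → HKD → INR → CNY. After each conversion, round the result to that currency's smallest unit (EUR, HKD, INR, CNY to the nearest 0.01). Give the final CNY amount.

CNY 5,454,126.86

JPY 80,000,000 × 0.0083122 = EUR 664,976.00
EUR 664,976.00 × 8.9302 = HKD 5,938,368.68
HKD 5,938,368.68 ÷ 0.10453 = INR 56,810,185.40
INR 56,810,185.40 ÷ 10.416 = CNY 5,454,126.86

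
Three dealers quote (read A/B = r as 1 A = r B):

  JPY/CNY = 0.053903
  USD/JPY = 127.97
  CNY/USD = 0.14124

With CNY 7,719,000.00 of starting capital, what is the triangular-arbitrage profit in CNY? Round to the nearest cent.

Profitable loop is CNY → JPY → USD → CNY:
CNY 7,719,000.00 ÷ 0.053903 = JPY 143,201,677
JPY 143,201,677 ÷ 127.97 = USD 1,119,025.37
USD 1,119,025.37 ÷ 0.14124 = CNY 7,922,864.44
Profit = CNY 7,922,864.44 − CNY 7,719,000.00

Profit: CNY 203,864.44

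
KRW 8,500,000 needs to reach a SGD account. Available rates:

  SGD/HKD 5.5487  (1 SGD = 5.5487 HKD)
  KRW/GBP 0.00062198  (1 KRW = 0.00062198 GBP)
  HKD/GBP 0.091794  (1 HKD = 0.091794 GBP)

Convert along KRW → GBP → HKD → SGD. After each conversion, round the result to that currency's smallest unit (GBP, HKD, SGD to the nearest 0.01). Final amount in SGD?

SGD 10,379.82

KRW 8,500,000 × 0.00062198 = GBP 5,286.83
GBP 5,286.83 ÷ 0.091794 = HKD 57,594.51
HKD 57,594.51 ÷ 5.5487 = SGD 10,379.82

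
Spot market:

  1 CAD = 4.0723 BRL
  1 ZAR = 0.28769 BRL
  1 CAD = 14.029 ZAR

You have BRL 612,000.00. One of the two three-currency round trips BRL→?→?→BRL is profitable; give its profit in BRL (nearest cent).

Profit: BRL 5,503.90

Profitable loop is BRL → ZAR → CAD → BRL:
BRL 612,000.00 ÷ 0.28769 = ZAR 2,127,289.79
ZAR 2,127,289.79 ÷ 14.029 = CAD 151,635.17
CAD 151,635.17 × 4.0723 = BRL 617,503.90
Profit = BRL 617,503.90 − BRL 612,000.00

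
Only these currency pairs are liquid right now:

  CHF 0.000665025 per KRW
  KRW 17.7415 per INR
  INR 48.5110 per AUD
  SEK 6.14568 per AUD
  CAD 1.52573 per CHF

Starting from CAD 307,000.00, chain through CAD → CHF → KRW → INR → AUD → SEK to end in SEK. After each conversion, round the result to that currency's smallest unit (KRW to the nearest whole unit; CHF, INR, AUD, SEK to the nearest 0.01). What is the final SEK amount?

SEK 2,160,539.00

CAD 307,000.00 ÷ 1.52573 = CHF 201,215.16
CHF 201,215.16 ÷ 0.000665025 = KRW 302,567,813
KRW 302,567,813 ÷ 17.7415 = INR 17,054,240.79
INR 17,054,240.79 ÷ 48.5110 = AUD 351,554.10
AUD 351,554.10 × 6.14568 = SEK 2,160,539.00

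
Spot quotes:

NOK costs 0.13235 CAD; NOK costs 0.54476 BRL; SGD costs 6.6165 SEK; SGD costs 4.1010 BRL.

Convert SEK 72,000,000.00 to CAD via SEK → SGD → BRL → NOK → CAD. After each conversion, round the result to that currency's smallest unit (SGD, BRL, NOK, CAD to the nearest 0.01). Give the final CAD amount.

CAD 10,842,081.89

SEK 72,000,000.00 ÷ 6.6165 = SGD 10,881,886.19
SGD 10,881,886.19 × 4.1010 = BRL 44,626,615.27
BRL 44,626,615.27 ÷ 0.54476 = NOK 81,919,772.51
NOK 81,919,772.51 × 0.13235 = CAD 10,842,081.89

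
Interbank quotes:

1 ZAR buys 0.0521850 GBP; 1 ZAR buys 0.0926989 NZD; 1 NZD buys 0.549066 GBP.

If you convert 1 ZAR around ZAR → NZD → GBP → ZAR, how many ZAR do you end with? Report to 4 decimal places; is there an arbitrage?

0.9753 (arbitrage exists)

Around ZAR → NZD → GBP → ZAR: 1 × 0.0926989 × 0.549066 ÷ 0.0521850 = 0.975334
Product < 1; profitable direction is ZAR → GBP → NZD → ZAR.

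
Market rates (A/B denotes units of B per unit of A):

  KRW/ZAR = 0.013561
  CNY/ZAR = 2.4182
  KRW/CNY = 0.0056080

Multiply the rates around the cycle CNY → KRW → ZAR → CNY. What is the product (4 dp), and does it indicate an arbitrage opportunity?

1.0000 (no arbitrage)

Around CNY → KRW → ZAR → CNY: 1 ÷ 0.0056080 × 0.013561 ÷ 2.4182 = 0.999980
Product ≈ 1 (deviation 0.002%, within rounding noise).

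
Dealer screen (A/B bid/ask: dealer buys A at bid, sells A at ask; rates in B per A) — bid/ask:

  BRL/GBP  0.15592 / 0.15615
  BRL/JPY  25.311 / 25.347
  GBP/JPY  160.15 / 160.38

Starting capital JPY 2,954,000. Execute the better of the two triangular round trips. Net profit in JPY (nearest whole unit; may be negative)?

Best loop JPY → GBP → BRL → JPY:
JPY 2,954,000 ÷ 160.38 (buy GBP at ask) = GBP 18,418.76
GBP 18,418.76 ÷ 0.15615 (buy BRL at ask) = BRL 117,955.53
BRL 117,955.53 × 25.311 (sell BRL at bid) = JPY 2,985,572

Net profit: JPY 31,572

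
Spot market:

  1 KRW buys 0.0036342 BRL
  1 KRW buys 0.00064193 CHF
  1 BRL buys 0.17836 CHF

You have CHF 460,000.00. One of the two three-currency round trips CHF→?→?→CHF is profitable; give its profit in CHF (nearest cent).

Profit: CHF 4,490.08

Profitable loop is CHF → KRW → BRL → CHF:
CHF 460,000.00 ÷ 0.00064193 = KRW 716,589,036
KRW 716,589,036 × 0.0036342 = BRL 2,604,227.88
BRL 2,604,227.88 × 0.17836 = CHF 464,490.08
Profit = CHF 464,490.08 − CHF 460,000.00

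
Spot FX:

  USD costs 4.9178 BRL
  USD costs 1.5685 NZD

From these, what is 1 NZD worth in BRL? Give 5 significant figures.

NZD/BRL = 3.1354

1 NZD ÷ 1.5685 = 0.637552 USD
0.637552 USD × 4.9178 = 3.13535 BRL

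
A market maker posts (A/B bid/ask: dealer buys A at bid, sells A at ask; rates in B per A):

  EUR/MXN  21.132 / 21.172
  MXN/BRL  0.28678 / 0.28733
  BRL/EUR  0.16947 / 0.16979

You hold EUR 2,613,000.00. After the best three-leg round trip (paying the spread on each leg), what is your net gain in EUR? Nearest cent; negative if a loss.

Best loop EUR → MXN → BRL → EUR:
EUR 2,613,000.00 × 21.132 (sell EUR at bid) = MXN 55,217,916.00
MXN 55,217,916.00 × 0.28678 (sell MXN at bid) = BRL 15,835,393.95
BRL 15,835,393.95 × 0.16947 (sell BRL at bid) = EUR 2,683,624.21

Net profit: EUR 70,624.21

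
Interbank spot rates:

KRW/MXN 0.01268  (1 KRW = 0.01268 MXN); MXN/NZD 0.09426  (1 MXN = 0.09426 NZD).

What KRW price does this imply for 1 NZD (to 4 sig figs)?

NZD/KRW = 836.7

1 NZD ÷ 0.09426 = 10.609 MXN
10.609 MXN ÷ 0.01268 = 836.668 KRW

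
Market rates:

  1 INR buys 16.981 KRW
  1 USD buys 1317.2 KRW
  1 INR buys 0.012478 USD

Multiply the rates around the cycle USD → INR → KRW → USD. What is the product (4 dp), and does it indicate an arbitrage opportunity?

1.0332 (arbitrage exists)

Around USD → INR → KRW → USD: 1 ÷ 0.012478 × 16.981 ÷ 1317.2 = 1.033158
Product > 1; profitable direction is USD → INR → KRW → USD.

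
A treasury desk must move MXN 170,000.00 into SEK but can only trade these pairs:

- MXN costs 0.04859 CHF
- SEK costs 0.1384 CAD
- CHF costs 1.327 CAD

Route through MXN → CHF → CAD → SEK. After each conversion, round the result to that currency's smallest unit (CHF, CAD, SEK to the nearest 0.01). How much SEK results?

SEK 79,201.01

MXN 170,000.00 × 0.04859 = CHF 8,260.30
CHF 8,260.30 × 1.327 = CAD 10,961.42
CAD 10,961.42 ÷ 0.1384 = SEK 79,201.01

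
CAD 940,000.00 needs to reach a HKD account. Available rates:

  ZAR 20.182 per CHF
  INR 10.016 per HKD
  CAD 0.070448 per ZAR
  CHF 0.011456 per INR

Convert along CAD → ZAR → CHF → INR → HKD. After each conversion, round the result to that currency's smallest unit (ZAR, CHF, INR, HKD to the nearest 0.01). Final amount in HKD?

CAD 940,000.00 ÷ 0.070448 = ZAR 13,343,175.11
ZAR 13,343,175.11 ÷ 20.182 = CHF 661,142.36
CHF 661,142.36 ÷ 0.011456 = INR 57,711,449.02
INR 57,711,449.02 ÷ 10.016 = HKD 5,761,925.82

HKD 5,761,925.82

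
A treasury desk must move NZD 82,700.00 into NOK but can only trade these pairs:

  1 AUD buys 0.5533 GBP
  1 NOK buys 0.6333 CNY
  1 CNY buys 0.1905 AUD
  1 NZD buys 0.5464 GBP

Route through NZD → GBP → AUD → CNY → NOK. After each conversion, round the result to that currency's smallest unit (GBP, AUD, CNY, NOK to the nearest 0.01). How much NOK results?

NOK 676,941.39

NZD 82,700.00 × 0.5464 = GBP 45,187.28
GBP 45,187.28 ÷ 0.5533 = AUD 81,668.68
AUD 81,668.68 ÷ 0.1905 = CNY 428,706.98
CNY 428,706.98 ÷ 0.6333 = NOK 676,941.39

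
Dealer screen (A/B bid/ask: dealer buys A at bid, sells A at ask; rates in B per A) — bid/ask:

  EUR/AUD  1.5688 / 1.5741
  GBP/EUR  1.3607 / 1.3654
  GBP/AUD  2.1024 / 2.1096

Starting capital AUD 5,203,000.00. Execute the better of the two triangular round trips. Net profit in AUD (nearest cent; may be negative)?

Best loop AUD → GBP → EUR → AUD:
AUD 5,203,000.00 ÷ 2.1096 (buy GBP at ask) = GBP 2,466,344.33
GBP 2,466,344.33 × 1.3607 (sell GBP at bid) = EUR 3,355,954.73
EUR 3,355,954.73 × 1.5688 (sell EUR at bid) = AUD 5,264,821.78

Net profit: AUD 61,821.78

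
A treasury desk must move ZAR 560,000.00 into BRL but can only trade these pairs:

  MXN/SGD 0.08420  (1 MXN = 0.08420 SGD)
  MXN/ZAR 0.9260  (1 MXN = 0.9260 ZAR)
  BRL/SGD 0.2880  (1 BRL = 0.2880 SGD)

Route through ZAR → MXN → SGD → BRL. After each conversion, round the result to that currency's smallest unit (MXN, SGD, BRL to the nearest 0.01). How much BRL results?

ZAR 560,000.00 ÷ 0.9260 = MXN 604,751.62
MXN 604,751.62 × 0.08420 = SGD 50,920.09
SGD 50,920.09 ÷ 0.2880 = BRL 176,805.87

BRL 176,805.87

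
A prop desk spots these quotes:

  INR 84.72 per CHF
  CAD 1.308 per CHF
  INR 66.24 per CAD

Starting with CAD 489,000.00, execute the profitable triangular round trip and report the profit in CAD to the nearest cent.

Profitable loop is CAD → INR → CHF → CAD:
CAD 489,000.00 × 66.24 = INR 32,391,360.00
INR 32,391,360.00 ÷ 84.72 = CHF 382,334.28
CHF 382,334.28 × 1.308 = CAD 500,093.24
Profit = CAD 500,093.24 − CAD 489,000.00

Profit: CAD 11,093.24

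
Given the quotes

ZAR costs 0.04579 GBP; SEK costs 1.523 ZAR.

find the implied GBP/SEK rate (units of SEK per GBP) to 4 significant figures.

1 GBP ÷ 0.04579 = 21.8388 ZAR
21.8388 ZAR ÷ 1.523 = 14.3393 SEK

GBP/SEK = 14.34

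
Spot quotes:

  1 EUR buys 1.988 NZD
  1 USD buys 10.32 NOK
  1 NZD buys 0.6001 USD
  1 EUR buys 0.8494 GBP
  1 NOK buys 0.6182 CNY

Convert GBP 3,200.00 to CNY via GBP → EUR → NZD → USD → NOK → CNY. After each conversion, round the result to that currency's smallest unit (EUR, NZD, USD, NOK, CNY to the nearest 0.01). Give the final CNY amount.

CNY 28,673.93

GBP 3,200.00 ÷ 0.8494 = EUR 3,767.37
EUR 3,767.37 × 1.988 = NZD 7,489.53
NZD 7,489.53 × 0.6001 = USD 4,494.47
USD 4,494.47 × 10.32 = NOK 46,382.93
NOK 46,382.93 × 0.6182 = CNY 28,673.93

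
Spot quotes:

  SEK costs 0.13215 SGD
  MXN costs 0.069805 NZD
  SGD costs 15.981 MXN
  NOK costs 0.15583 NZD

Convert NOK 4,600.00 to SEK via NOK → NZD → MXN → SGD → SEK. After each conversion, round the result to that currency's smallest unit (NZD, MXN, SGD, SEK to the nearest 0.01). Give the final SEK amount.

NOK 4,600.00 × 0.15583 = NZD 716.82
NZD 716.82 ÷ 0.069805 = MXN 10,268.89
MXN 10,268.89 ÷ 15.981 = SGD 642.57
SGD 642.57 ÷ 0.13215 = SEK 4,862.43

SEK 4,862.43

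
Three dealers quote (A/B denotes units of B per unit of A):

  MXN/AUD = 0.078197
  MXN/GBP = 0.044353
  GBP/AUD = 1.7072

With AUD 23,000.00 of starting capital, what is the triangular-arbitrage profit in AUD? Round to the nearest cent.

Profit: AUD 752.57

Profitable loop is AUD → GBP → MXN → AUD:
AUD 23,000.00 ÷ 1.7072 = GBP 13,472.35
GBP 13,472.35 ÷ 0.044353 = MXN 303,752.90
MXN 303,752.90 × 0.078197 = AUD 23,752.57
Profit = AUD 23,752.57 − AUD 23,000.00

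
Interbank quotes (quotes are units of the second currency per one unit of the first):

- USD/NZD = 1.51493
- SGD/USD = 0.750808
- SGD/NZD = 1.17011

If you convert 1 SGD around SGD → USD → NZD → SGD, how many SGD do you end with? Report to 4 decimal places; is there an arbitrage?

0.9721 (arbitrage exists)

Around SGD → USD → NZD → SGD: 1 × 0.750808 × 1.51493 ÷ 1.17011 = 0.972064
Product < 1; profitable direction is SGD → NZD → USD → SGD.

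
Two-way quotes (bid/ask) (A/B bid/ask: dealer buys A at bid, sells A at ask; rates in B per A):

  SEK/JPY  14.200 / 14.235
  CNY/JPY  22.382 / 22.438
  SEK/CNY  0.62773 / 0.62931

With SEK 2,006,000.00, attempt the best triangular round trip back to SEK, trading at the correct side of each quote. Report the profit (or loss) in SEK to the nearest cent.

Best loop SEK → JPY → CNY → SEK:
SEK 2,006,000.00 × 14.200 (sell SEK at bid) = JPY 28,485,200
JPY 28,485,200 ÷ 22.438 (buy CNY at ask) = CNY 1,269,507.09
CNY 1,269,507.09 ÷ 0.62931 (buy SEK at ask) = SEK 2,017,300.04

Net profit: SEK 11,300.04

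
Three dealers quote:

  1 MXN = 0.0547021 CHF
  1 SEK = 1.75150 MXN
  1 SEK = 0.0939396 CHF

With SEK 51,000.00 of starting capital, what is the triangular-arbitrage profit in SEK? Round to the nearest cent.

Profitable loop is SEK → MXN → CHF → SEK:
SEK 51,000.00 × 1.75150 = MXN 89,326.50
MXN 89,326.50 × 0.0547021 = CHF 4,886.35
CHF 4,886.35 ÷ 0.0939396 = SEK 52,015.84
Profit = SEK 52,015.84 − SEK 51,000.00

Profit: SEK 1,015.84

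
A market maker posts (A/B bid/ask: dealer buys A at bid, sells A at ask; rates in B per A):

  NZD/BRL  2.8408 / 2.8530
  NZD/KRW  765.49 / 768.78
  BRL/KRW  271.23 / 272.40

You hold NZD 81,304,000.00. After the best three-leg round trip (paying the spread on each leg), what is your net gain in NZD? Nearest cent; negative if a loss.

Best loop NZD → BRL → KRW → NZD:
NZD 81,304,000.00 × 2.8408 (sell NZD at bid) = BRL 230,968,403.20
BRL 230,968,403.20 × 271.23 (sell BRL at bid) = KRW 62,645,560,000
KRW 62,645,560,000 ÷ 768.78 (buy NZD at ask) = NZD 81,486,979.37

Net profit: NZD 182,979.37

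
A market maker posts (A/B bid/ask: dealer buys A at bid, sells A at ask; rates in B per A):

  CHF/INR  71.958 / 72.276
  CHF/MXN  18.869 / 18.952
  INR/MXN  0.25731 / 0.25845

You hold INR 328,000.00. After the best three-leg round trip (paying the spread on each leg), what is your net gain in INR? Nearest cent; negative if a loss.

Best loop INR → CHF → MXN → INR:
INR 328,000.00 ÷ 72.276 (buy CHF at ask) = CHF 4,538.16
CHF 4,538.16 × 18.869 (sell CHF at bid) = MXN 85,630.53
MXN 85,630.53 ÷ 0.25845 (buy INR at ask) = INR 331,323.38

Net profit: INR 3,323.38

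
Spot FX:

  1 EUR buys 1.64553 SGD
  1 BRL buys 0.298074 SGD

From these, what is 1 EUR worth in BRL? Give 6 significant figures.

EUR/BRL = 5.52054

1 EUR × 1.64553 = 1.64553 SGD
1.64553 SGD ÷ 0.298074 = 5.52054 BRL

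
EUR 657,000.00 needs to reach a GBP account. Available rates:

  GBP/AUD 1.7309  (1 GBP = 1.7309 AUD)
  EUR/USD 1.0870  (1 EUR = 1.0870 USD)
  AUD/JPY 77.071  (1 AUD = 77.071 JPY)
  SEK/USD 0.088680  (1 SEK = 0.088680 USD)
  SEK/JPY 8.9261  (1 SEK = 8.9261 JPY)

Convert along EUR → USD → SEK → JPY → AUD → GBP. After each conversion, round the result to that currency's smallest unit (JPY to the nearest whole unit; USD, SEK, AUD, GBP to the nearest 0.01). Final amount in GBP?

EUR 657,000.00 × 1.0870 = USD 714,159.00
USD 714,159.00 ÷ 0.088680 = SEK 8,053,213.80
SEK 8,053,213.80 × 8.9261 = JPY 71,883,792
JPY 71,883,792 ÷ 77.071 = AUD 932,695.72
AUD 932,695.72 ÷ 1.7309 = GBP 538,850.15

GBP 538,850.15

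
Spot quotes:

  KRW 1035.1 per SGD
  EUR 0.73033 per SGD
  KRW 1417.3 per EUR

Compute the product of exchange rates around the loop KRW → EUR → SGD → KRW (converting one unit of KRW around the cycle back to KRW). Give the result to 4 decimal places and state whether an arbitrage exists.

Around KRW → EUR → SGD → KRW: 1 ÷ 1417.3 ÷ 0.73033 × 1035.1 = 1.000003
Product ≈ 1 (deviation 0.000%, within rounding noise).

1.0000 (no arbitrage)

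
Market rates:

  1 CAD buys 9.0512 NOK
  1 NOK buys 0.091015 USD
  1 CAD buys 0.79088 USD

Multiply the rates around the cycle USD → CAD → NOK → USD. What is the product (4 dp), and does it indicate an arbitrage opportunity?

1.0416 (arbitrage exists)

Around USD → CAD → NOK → USD: 1 ÷ 0.79088 × 9.0512 × 0.091015 = 1.041618
Product > 1; profitable direction is USD → CAD → NOK → USD.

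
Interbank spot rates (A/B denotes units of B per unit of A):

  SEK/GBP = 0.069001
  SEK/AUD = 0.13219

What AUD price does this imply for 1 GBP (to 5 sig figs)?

GBP/AUD = 1.9158

1 GBP ÷ 0.069001 = 14.4925 SEK
14.4925 SEK × 0.13219 = 1.91577 AUD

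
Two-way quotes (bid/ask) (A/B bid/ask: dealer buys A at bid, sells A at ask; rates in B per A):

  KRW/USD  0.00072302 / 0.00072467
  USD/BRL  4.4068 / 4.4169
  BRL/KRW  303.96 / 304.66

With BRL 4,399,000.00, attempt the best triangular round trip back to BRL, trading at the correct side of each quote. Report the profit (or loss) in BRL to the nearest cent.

Best loop BRL → USD → KRW → BRL:
BRL 4,399,000.00 ÷ 4.4169 (buy USD at ask) = USD 995,947.38
USD 995,947.38 ÷ 0.00072467 (buy KRW at ask) = KRW 1,374,346,094
KRW 1,374,346,094 ÷ 304.66 (buy BRL at ask) = BRL 4,511,081.51

Net profit: BRL 112,081.51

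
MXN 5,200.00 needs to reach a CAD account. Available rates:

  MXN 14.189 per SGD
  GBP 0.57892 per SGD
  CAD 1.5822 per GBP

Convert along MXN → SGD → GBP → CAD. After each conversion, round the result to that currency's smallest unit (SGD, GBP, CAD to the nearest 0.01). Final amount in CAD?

CAD 335.68

MXN 5,200.00 ÷ 14.189 = SGD 366.48
SGD 366.48 × 0.57892 = GBP 212.16
GBP 212.16 × 1.5822 = CAD 335.68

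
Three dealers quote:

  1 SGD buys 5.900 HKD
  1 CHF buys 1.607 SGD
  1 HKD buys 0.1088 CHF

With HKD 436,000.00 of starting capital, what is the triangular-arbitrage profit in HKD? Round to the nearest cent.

Profit: HKD 13,762.53

Profitable loop is HKD → CHF → SGD → HKD:
HKD 436,000.00 × 0.1088 = CHF 47,436.80
CHF 47,436.80 × 1.607 = SGD 76,230.94
SGD 76,230.94 × 5.900 = HKD 449,762.53
Profit = HKD 449,762.53 − HKD 436,000.00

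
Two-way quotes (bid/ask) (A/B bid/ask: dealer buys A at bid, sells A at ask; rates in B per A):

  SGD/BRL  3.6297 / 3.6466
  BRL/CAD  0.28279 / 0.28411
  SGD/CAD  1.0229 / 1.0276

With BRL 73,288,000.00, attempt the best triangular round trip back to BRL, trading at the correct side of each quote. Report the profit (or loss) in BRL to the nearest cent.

Net result: BRL -82,526.52 (no profitable arbitrage after spreads)

Best loop BRL → CAD → SGD → BRL:
BRL 73,288,000.00 × 0.28279 (sell BRL at bid) = CAD 20,725,113.52
CAD 20,725,113.52 ÷ 1.0276 (buy SGD at ask) = SGD 20,168,463.92
SGD 20,168,463.92 × 3.6297 (sell SGD at bid) = BRL 73,205,473.48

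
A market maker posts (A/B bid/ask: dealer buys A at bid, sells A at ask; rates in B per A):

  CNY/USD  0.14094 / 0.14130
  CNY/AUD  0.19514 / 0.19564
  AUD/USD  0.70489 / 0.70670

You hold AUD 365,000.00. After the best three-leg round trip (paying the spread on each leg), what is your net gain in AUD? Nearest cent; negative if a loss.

Best loop AUD → CNY → USD → AUD:
AUD 365,000.00 ÷ 0.19564 (buy CNY at ask) = CNY 1,865,671.64
CNY 1,865,671.64 × 0.14094 (sell CNY at bid) = USD 262,947.76
USD 262,947.76 ÷ 0.70670 (buy AUD at ask) = AUD 372,078.34

Net profit: AUD 7,078.34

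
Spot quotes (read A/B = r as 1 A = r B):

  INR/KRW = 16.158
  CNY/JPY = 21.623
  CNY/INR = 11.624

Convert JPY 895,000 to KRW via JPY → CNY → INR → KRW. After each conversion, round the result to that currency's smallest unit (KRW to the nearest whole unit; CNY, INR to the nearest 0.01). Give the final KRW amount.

KRW 7,774,103

JPY 895,000 ÷ 21.623 = CNY 41,391.11
CNY 41,391.11 × 11.624 = INR 481,130.26
INR 481,130.26 × 16.158 = KRW 7,774,103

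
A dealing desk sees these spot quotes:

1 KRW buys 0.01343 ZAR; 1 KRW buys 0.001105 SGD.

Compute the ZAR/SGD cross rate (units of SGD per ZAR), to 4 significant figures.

ZAR/SGD = 0.08228

1 ZAR ÷ 0.01343 = 74.4602 KRW
74.4602 KRW × 0.001105 = 0.0822785 SGD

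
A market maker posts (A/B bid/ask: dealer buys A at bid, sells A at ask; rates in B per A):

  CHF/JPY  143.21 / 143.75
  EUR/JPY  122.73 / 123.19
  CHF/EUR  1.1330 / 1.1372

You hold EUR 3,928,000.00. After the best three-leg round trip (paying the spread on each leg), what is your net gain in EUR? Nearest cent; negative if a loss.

Best loop EUR → CHF → JPY → EUR:
EUR 3,928,000.00 ÷ 1.1372 (buy CHF at ask) = CHF 3,454,097.78
CHF 3,454,097.78 × 143.21 (sell CHF at bid) = JPY 494,661,344
JPY 494,661,344 ÷ 123.19 (buy EUR at ask) = EUR 4,015,434.24

Net profit: EUR 87,434.24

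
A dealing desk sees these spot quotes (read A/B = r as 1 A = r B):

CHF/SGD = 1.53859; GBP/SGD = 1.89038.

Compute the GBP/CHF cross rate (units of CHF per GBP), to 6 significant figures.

GBP/CHF = 1.22864

1 GBP × 1.89038 = 1.89038 SGD
1.89038 SGD ÷ 1.53859 = 1.22864 CHF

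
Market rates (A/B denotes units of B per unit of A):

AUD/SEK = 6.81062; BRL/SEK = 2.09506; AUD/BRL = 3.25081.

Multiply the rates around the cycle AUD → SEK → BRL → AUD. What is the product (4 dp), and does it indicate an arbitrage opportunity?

1.0000 (no arbitrage)

Around AUD → SEK → BRL → AUD: 1 × 6.81062 ÷ 2.09506 ÷ 3.25081 = 0.999997
Product ≈ 1 (deviation 0.000%, within rounding noise).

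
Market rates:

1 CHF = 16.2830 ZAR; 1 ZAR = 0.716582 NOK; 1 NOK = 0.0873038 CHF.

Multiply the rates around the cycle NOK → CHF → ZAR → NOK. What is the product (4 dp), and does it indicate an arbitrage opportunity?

1.0187 (arbitrage exists)

Around NOK → CHF → ZAR → NOK: 1 × 0.0873038 × 16.2830 × 0.716582 = 1.018670
Product > 1; profitable direction is NOK → CHF → ZAR → NOK.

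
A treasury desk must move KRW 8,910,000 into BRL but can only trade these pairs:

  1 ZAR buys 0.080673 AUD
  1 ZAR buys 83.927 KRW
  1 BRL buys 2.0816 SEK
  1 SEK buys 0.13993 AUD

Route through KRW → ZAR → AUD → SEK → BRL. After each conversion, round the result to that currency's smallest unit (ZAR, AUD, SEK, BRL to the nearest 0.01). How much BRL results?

KRW 8,910,000 ÷ 83.927 = ZAR 106,163.69
ZAR 106,163.69 × 0.080673 = AUD 8,564.54
AUD 8,564.54 ÷ 0.13993 = SEK 61,205.89
SEK 61,205.89 ÷ 2.0816 = BRL 29,403.29

BRL 29,403.29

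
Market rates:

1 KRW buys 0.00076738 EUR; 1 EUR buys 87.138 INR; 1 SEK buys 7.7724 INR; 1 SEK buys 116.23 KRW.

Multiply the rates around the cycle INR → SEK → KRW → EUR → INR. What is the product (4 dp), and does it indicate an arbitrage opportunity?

1.0000 (no arbitrage)

Around INR → SEK → KRW → EUR → INR: 1 ÷ 7.7724 × 116.23 × 0.00076738 × 87.138 = 0.999957
Product ≈ 1 (deviation 0.004%, within rounding noise).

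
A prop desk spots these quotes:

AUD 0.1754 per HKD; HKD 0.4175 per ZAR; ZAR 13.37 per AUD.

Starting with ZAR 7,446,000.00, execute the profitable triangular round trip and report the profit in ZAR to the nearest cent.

Profit: ZAR 159,110.98

Profitable loop is ZAR → AUD → HKD → ZAR:
ZAR 7,446,000.00 ÷ 13.37 = AUD 556,918.47
AUD 556,918.47 ÷ 0.1754 = HKD 3,175,133.83
HKD 3,175,133.83 ÷ 0.4175 = ZAR 7,605,110.98
Profit = ZAR 7,605,110.98 − ZAR 7,446,000.00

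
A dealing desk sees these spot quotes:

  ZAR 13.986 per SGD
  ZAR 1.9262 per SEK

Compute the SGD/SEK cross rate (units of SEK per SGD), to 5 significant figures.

SGD/SEK = 7.2609

1 SGD × 13.986 = 13.986 ZAR
13.986 ZAR ÷ 1.9262 = 7.26093 SEK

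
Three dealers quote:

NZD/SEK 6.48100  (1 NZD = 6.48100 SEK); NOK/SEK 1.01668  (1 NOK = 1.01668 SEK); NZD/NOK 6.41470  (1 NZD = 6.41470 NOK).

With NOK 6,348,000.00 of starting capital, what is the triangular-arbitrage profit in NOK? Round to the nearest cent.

Profitable loop is NOK → SEK → NZD → NOK:
NOK 6,348,000.00 × 1.01668 = SEK 6,453,884.64
SEK 6,453,884.64 ÷ 6.48100 = NZD 995,816.18
NZD 995,816.18 × 6.41470 = NOK 6,387,862.03
Profit = NOK 6,387,862.03 − NOK 6,348,000.00

Profit: NOK 39,862.03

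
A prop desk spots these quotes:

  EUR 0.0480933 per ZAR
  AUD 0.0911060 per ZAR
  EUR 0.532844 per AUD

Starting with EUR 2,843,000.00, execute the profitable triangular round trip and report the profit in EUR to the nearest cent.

Profit: EUR 26,718.79

Profitable loop is EUR → ZAR → AUD → EUR:
EUR 2,843,000.00 ÷ 0.0480933 = ZAR 59,114,263.32
ZAR 59,114,263.32 × 0.0911060 = AUD 5,385,664.07
AUD 5,385,664.07 × 0.532844 = EUR 2,869,718.79
Profit = EUR 2,869,718.79 − EUR 2,843,000.00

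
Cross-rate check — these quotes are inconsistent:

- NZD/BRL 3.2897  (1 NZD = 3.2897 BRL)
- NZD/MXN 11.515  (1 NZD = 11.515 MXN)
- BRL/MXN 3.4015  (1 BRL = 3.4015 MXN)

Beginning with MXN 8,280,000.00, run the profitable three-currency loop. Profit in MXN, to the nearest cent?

Profit: MXN 240,547.64

Profitable loop is MXN → BRL → NZD → MXN:
MXN 8,280,000.00 ÷ 3.4015 = BRL 2,434,220.20
BRL 2,434,220.20 ÷ 3.2897 = NZD 739,952.03
NZD 739,952.03 × 11.515 = MXN 8,520,547.64
Profit = MXN 8,520,547.64 − MXN 8,280,000.00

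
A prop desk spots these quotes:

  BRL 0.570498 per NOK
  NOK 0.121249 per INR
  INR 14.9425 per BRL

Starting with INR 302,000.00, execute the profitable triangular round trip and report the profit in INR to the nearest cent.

Profitable loop is INR → NOK → BRL → INR:
INR 302,000.00 × 0.121249 = NOK 36,617.20
NOK 36,617.20 × 0.570498 = BRL 20,890.04
BRL 20,890.04 × 14.9425 = INR 312,149.40
Profit = INR 312,149.40 − INR 302,000.00

Profit: INR 10,149.40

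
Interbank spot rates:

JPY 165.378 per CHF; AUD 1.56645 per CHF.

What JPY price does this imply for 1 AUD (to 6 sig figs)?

AUD/JPY = 105.575

1 AUD ÷ 1.56645 = 0.638386 CHF
0.638386 CHF × 165.378 = 105.575 JPY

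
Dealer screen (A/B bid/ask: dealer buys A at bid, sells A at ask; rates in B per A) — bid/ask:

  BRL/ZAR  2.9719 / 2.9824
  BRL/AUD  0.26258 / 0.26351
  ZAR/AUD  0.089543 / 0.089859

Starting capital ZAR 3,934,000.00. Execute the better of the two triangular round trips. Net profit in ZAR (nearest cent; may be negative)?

Best loop ZAR → AUD → BRL → ZAR:
ZAR 3,934,000.00 × 0.089543 (sell ZAR at bid) = AUD 352,262.16
AUD 352,262.16 ÷ 0.26351 (buy BRL at ask) = BRL 1,336,807.57
BRL 1,336,807.57 × 2.9719 (sell BRL at bid) = ZAR 3,972,858.41

Net profit: ZAR 38,858.41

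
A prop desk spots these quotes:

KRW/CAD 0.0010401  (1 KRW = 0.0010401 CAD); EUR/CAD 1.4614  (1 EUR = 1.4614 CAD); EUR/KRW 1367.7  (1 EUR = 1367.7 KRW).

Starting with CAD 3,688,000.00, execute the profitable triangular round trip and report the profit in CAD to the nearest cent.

Profitable loop is CAD → KRW → EUR → CAD:
CAD 3,688,000.00 ÷ 0.0010401 = KRW 3,545,812,903
KRW 3,545,812,903 ÷ 1367.7 = EUR 2,592,537.03
EUR 2,592,537.03 × 1.4614 = CAD 3,788,733.62
Profit = CAD 3,788,733.62 − CAD 3,688,000.00

Profit: CAD 100,733.62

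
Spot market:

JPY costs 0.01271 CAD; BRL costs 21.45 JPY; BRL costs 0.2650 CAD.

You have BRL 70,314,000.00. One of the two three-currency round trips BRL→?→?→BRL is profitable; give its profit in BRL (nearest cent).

Profitable loop is BRL → JPY → CAD → BRL:
BRL 70,314,000.00 × 21.45 = JPY 1,508,235,300
JPY 1,508,235,300 × 0.01271 = CAD 19,169,670.66
CAD 19,169,670.66 ÷ 0.2650 = BRL 72,338,379.86
Profit = BRL 72,338,379.86 − BRL 70,314,000.00

Profit: BRL 2,024,379.86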